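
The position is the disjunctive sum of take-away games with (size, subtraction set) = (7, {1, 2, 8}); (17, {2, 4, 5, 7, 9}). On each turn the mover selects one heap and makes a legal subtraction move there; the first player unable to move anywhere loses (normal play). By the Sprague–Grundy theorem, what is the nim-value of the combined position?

2

Heap A, S = {1, 2, 8}:
G(0) = 0
G(1) = mex{0} = 1
G(2) = mex{1,0} = 2
G(3) = mex{2,1} = 0
G(4) = mex{0,2} = 1
G(5) = mex{1,0} = 2
G(6) = mex{2,1} = 0
G(7) = mex{0,2} = 1
G_A(7) = 1.
Heap B, S = {2, 4, 5, 7, 9}:
G(0) = 0
G(1) = mex{} = 0
G(2) = mex{0} = 1
G(3) = mex{0} = 1
G(4) = mex{1,0} = 2
G(5) = mex{1,0,0} = 2
G(6) = mex{2,1,0} = 3
G(7) = mex{2,1,1,0} = 3
G(8) = mex{3,2,1,0} = 4
G(9) = mex{3,2,2,1,0} = 4
G(10) = mex{4,3,2,1,0} = 5
G(11) = mex{4,3,3,2,1} = 0
G(12) = mex{5,4,3,2,1} = 0
G(13) = mex{0,4,4,3,2} = 1
G(14) = mex{0,5,4,3,2} = 1
G(15) = mex{1,0,5,4,3} = 2
G(16) = mex{1,0,0,4,3} = 2
G(17) = mex{2,1,0,5,4} = 3
G_B(17) = 3.
Combined Grundy value = 1 ⊕ 3 = 2.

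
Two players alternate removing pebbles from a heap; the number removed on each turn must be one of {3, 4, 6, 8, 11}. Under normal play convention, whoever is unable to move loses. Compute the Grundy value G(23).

3

G(0) = 0
G(1) = mex{} = 0
G(2) = mex{} = 0
G(3) = mex{0} = 1
G(4) = mex{0,0} = 1
G(5) = mex{0,0} = 1
G(6) = mex{1,0,0} = 2
G(7) = mex{1,1,0} = 2
G(8) = mex{1,1,0,0} = 2
G(9) = mex{2,1,1,0} = 3
G(10) = mex{2,2,1,0} = 3
G(11) = mex{2,2,1,1,0} = 3
G(12) = mex{3,2,2,1,0} = 4
G(13) = mex{3,3,2,1,0} = 4
G(14) = mex{3,3,2,2,1} = 0
G(15) = mex{4,3,3,2,1} = 0
G(16) = mex{4,4,3,2,1} = 0
G(17) = mex{0,4,3,3,2} = 1
G(18) = mex{0,0,4,3,2} = 1
G(19) = mex{0,0,4,3,2} = 1
G(20) = mex{1,0,0,4,3} = 2
G(21) = mex{1,1,0,4,3} = 2
G(22) = mex{1,1,0,0,3} = 2
G(23) = mex{2,1,1,0,4} = 3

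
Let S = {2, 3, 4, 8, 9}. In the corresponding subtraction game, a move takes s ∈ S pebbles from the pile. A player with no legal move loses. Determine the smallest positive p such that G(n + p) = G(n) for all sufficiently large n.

n :  0  1  2  3  4  5  6  7  8  9 10 11 12 13 14 15 16
G :  0  0  1  1  2  2  0  0  1  1  2  2  0  0  1  1  2
G(n+6) = G(n) holds for n = 0,…,8 (a full window of length max(S) = 9), so the sequence is purely periodic with period 6.

6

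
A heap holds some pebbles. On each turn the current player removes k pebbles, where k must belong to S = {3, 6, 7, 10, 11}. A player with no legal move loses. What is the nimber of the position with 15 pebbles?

0

G(0) = 0
G(1) = mex{} = 0
G(2) = mex{} = 0
G(3) = mex{0} = 1
G(4) = mex{0} = 1
G(5) = mex{0} = 1
G(6) = mex{1,0} = 2
G(7) = mex{1,0,0} = 2
G(8) = mex{1,0,0} = 2
G(9) = mex{2,1,0} = 3
G(10) = mex{2,1,1,0} = 3
G(11) = mex{2,1,1,0,0} = 3
G(12) = mex{3,2,1,0,0} = 4
G(13) = mex{3,2,2,1,0} = 4
G(14) = mex{3,2,2,1,1} = 0
G(15) = mex{4,3,2,1,1} = 0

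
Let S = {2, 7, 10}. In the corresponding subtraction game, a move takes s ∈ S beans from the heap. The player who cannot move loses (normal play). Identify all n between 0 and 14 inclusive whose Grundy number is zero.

G(0) = 0
G(1) = mex{} = 0
G(2) = mex{0} = 1
G(3) = mex{0} = 1
G(4) = mex{1} = 0
G(5) = mex{1} = 0
G(6) = mex{0} = 1
G(7) = mex{0,0} = 1
G(8) = mex{1,0} = 2
G(9) = mex{1,1} = 0
G(10) = mex{2,1,0} = 3
G(11) = mex{0,0,0} = 1
G(12) = mex{3,0,1} = 2
G(13) = mex{1,1,1} = 0
G(14) = mex{2,1,0} = 3
P-positions are exactly the n with G(n) = 0.

0, 1, 4, 5, 9, 13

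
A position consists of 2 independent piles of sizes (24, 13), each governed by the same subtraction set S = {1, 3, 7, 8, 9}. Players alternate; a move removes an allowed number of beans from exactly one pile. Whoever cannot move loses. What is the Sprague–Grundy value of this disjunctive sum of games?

1

All piles use S = {1, 3, 7, 8, 9}:
n :  0  1  2  3  4  5  6  7  8  9 10 11 12 13 14 15 16 17 18 19 20 21 22 23 24
G :  0  1  0  1  0  1  0  1  2  3  2  3  2  3  2  3  0  1  0  1  0  1  0  1  2
Pile A: G(24) = 2.
Pile B: G(13) = 3.
Combined Grundy value = 2 ⊕ 3 = 1.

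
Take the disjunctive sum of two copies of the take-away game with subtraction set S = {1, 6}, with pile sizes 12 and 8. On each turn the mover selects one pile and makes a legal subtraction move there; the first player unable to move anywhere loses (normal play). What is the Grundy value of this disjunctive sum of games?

0

All piles use S = {1, 6}:
G(0) = 0
G(1) = mex{0} = 1
G(2) = mex{1} = 0
G(3) = mex{0} = 1
G(4) = mex{1} = 0
G(5) = mex{0} = 1
G(6) = mex{1,0} = 2
G(7) = mex{2,1} = 0
G(8) = mex{0,0} = 1
G(9) = mex{1,1} = 0
G(10) = mex{0,0} = 1
G(11) = mex{1,1} = 0
G(12) = mex{0,2} = 1
Pile A: G(12) = 1.
Pile B: G(8) = 1.
Combined Grundy value = 1 ⊕ 1 = 0.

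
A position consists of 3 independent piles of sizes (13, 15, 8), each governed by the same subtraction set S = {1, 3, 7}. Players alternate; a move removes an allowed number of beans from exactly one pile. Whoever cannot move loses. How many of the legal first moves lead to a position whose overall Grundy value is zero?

0

All piles use S = {1, 3, 7}:
n :  0  1  2  3  4  5  6  7  8  9 10 11 12 13 14 15
G :  0  1  0  1  0  1  0  1  0  1  0  1  0  1  0  1
Pile A: G(13) = 1.
Pile B: G(15) = 1.
Pile C: G(8) = 0.
Combined Grundy value = 1 ⊕ 1 ⊕ 0 = 0.
A winning move leaves total XOR = 0, i.e. changes one component's Grundy value g to g ⊕ X where X is the current total.
Pile A: target g' = 1⊕0 = 1, but every legal move changes the Grundy value (mex property), so 0 moves.
Pile B: target g' = 1⊕0 = 1, but every legal move changes the Grundy value (mex property), so 0 moves.
Pile C: target g' = 0⊕0 = 0, but every legal move changes the Grundy value (mex property), so 0 moves.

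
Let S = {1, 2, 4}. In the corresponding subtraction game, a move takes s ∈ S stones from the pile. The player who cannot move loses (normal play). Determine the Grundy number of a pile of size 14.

2

n :  0  1  2  3  4  5  6  7  8  9 10 11 12 13 14
G :  0  1  2  0  1  2  0  1  2  0  1  2  0  1  2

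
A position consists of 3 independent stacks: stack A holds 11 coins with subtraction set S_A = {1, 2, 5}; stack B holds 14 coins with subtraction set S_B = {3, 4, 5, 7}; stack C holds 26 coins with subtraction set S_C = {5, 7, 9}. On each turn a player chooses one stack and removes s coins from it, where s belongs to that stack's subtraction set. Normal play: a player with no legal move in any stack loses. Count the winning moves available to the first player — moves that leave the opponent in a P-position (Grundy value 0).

Stack A, S = {1, 2, 5}:
n :  0  1  2  3  4  5  6  7  8  9 10 11
G :  0  1  2  0  1  2  0  1  2  0  1  2
G_A(11) = 2.
Stack B, S = {3, 4, 5, 7}:
G(0) = 0
G(1) = mex{} = 0
G(2) = mex{} = 0
G(3) = mex{0} = 1
G(4) = mex{0,0} = 1
G(5) = mex{0,0,0} = 1
G(6) = mex{1,0,0} = 2
G(7) = mex{1,1,0,0} = 2
G(8) = mex{1,1,1,0} = 2
G(9) = mex{2,1,1,0} = 3
G(10) = mex{2,2,1,1} = 0
G(11) = mex{2,2,2,1} = 0
G(12) = mex{3,2,2,1} = 0
G(13) = mex{0,3,2,2} = 1
G(14) = mex{0,0,3,2} = 1
G_B(14) = 1.
Stack C, S = {5, 7, 9}:
n :  0  1  2  3  4  5  6  7  8  9 10 11 12 13 14 15 16 17 18 19 20 21 22 23 24 25 26
G :  0  0  0  0  0  1  1  1  1  1  2  2  2  2  0  0  0  0  0  1  1  1  1  1  2  2  2
G_C(26) = 2.
Combined Grundy value = 2 ⊕ 1 ⊕ 2 = 1.
A winning move leaves total XOR = 0, i.e. changes one component's Grundy value g to g ⊕ X where X is the current total.
Stack A: need g' = 2⊕1 = 3. Options: 11−1→G=1, 11−2→G=0, 11−5→G=0. Hits: 0.
Stack B: need g' = 1⊕1 = 0. Options: 14−3→G=0, 14−4→G=0, 14−5→G=3, 14−7→G=2. Hits: 2.
Stack C: need g' = 2⊕1 = 3. Options: 26−5→G=1, 26−7→G=1, 26−9→G=0. Hits: 0.

2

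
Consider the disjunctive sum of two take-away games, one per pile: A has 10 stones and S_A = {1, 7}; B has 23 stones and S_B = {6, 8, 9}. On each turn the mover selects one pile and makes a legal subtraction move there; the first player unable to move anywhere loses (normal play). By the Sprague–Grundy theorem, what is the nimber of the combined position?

1

Pile A, S = {1, 7}:
n :  0  1  2  3  4  5  6  7  8  9 10
G :  0  1  0  1  0  1  0  1  0  1  0
G_A(10) = 0.
Pile B, S = {6, 8, 9}:
n :  0  1  2  3  4  5  6  7  8  9 10 11 12 13 14 15 16 17 18 19 20 21 22 23
G :  0  0  0  0  0  0  1  1  1  1  1  1  2  2  2  0  0  0  0  0  0  1  1  1
G_B(23) = 1.
Combined Grundy value = 0 ⊕ 1 = 1.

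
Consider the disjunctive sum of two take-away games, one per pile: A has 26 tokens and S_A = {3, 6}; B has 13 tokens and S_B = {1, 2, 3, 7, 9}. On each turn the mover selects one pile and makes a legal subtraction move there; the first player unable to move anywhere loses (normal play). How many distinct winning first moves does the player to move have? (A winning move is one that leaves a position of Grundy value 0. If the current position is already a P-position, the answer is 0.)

3

Pile A, S = {3, 6}:
n :  0  1  2  3  4  5  6  7  8  9 10 11 12 13 14 15 16 17 18 19 20 21 22 23 24 25 26
G :  0  0  0  1  1  1  2  2  2  0  0  0  1  1  1  2  2  2  0  0  0  1  1  1  2  2  2
G_A(26) = 2.
Pile B, S = {1, 2, 3, 7, 9}:
G(0) = 0
G(1) = mex{0} = 1
G(2) = mex{1,0} = 2
G(3) = mex{2,1,0} = 3
G(4) = mex{3,2,1} = 0
G(5) = mex{0,3,2} = 1
G(6) = mex{1,0,3} = 2
G(7) = mex{2,1,0,0} = 3
G(8) = mex{3,2,1,1} = 0
G(9) = mex{0,3,2,2,0} = 1
G(10) = mex{1,0,3,3,1} = 2
G(11) = mex{2,1,0,0,2} = 3
G(12) = mex{3,2,1,1,3} = 0
G(13) = mex{0,3,2,2,0} = 1
G_B(13) = 1.
Combined Grundy value = 2 ⊕ 1 = 3.
A winning move leaves total XOR = 0, i.e. changes one component's Grundy value g to g ⊕ X where X is the current total.
Pile A: need g' = 2⊕3 = 1. Options: 26−3→G=1, 26−6→G=0. Hits: 1.
Pile B: need g' = 1⊕3 = 2. Options: 13−1→G=0, 13−2→G=3, 13−3→G=2, 13−7→G=2, 13−9→G=0. Hits: 2.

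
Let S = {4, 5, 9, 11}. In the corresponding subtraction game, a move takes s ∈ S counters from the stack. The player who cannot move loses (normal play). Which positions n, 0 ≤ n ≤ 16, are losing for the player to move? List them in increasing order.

n :  0  1  2  3  4  5  6  7  8  9 10 11 12 13 14 15 16
G :  0  0  0  0  1  1  1  1  2  2  2  2  3  3  3  0  0
P-positions are exactly the n with G(n) = 0.

0, 1, 2, 3, 15, 16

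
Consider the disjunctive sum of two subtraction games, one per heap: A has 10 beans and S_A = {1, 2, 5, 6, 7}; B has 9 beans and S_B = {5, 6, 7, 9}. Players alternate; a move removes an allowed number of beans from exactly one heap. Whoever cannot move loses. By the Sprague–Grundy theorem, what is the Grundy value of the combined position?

5

Heap A, S = {1, 2, 5, 6, 7}:
G(0) = 0
G(1) = mex{0} = 1
G(2) = mex{1,0} = 2
G(3) = mex{2,1} = 0
G(4) = mex{0,2} = 1
G(5) = mex{1,0,0} = 2
G(6) = mex{2,1,1,0} = 3
G(7) = mex{3,2,2,1,0} = 4
G(8) = mex{4,3,0,2,1} = 5
G(9) = mex{5,4,1,0,2} = 3
G(10) = mex{3,5,2,1,0} = 4
G_A(10) = 4.
Heap B, S = {5, 6, 7, 9}:
G(0) = 0
G(1) = mex{} = 0
G(2) = mex{} = 0
G(3) = mex{} = 0
G(4) = mex{} = 0
G(5) = mex{0} = 1
G(6) = mex{0,0} = 1
G(7) = mex{0,0,0} = 1
G(8) = mex{0,0,0} = 1
G(9) = mex{0,0,0,0} = 1
G_B(9) = 1.
Combined Grundy value = 4 ⊕ 1 = 5.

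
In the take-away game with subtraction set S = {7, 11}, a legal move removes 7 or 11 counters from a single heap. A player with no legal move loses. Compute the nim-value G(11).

1

G(0) = 0
G(1) = mex{} = 0
G(2) = mex{} = 0
G(3) = mex{} = 0
G(4) = mex{} = 0
G(5) = mex{} = 0
G(6) = mex{} = 0
G(7) = mex{0} = 1
G(8) = mex{0} = 1
G(9) = mex{0} = 1
G(10) = mex{0} = 1
G(11) = mex{0,0} = 1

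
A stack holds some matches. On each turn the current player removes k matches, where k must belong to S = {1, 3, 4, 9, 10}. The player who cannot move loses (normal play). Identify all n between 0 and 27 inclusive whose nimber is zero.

0, 2, 7, 13, 15, 20, 26

G(0) = 0
G(1) = mex{0} = 1
G(2) = mex{1} = 0
G(3) = mex{0,0} = 1
G(4) = mex{1,1,0} = 2
G(5) = mex{2,0,1} = 3
G(6) = mex{3,1,0} = 2
G(7) = mex{2,2,1} = 0
G(8) = mex{0,3,2} = 1
G(9) = mex{1,2,3,0} = 4
G(10) = mex{4,0,2,1,0} = 3
G(11) = mex{3,1,0,0,1} = 2
G(12) = mex{2,4,1,1,0} = 3
G(13) = mex{3,3,4,2,1} = 0
G(14) = mex{0,2,3,3,2} = 1
G(15) = mex{1,3,2,2,3} = 0
G(16) = mex{0,0,3,0,2} = 1
G(17) = mex{1,1,0,1,0} = 2
G(18) = mex{2,0,1,4,1} = 3
G(19) = mex{3,1,0,3,4} = 2
G(20) = mex{2,2,1,2,3} = 0
G(21) = mex{0,3,2,3,2} = 1
G(22) = mex{1,2,3,0,3} = 4
G(23) = mex{4,0,2,1,0} = 3
G(24) = mex{3,1,0,0,1} = 2
G(25) = mex{2,4,1,1,0} = 3
G(26) = mex{3,3,4,2,1} = 0
G(27) = mex{0,2,3,3,2} = 1
P-positions are exactly the n with G(n) = 0.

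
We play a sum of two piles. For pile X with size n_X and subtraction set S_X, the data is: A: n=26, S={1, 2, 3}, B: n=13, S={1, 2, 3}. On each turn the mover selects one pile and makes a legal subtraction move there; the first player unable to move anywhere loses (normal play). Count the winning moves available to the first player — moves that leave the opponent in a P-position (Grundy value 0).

2

Pile A, S = {1, 2, 3}:
G(0) = 0
G(1) = mex{0} = 1
G(2) = mex{1,0} = 2
G(3) = mex{2,1,0} = 3
G(4) = mex{3,2,1} = 0
G(5) = mex{0,3,2} = 1
G(6) = mex{1,0,3} = 2
G(7) = mex{2,1,0} = 3
G(8) = mex{3,2,1} = 0
G(9) = mex{0,3,2} = 1
G(10) = mex{1,0,3} = 2
G(11) = mex{2,1,0} = 3
G(12) = mex{3,2,1} = 0
G(13) = mex{0,3,2} = 1
G(14) = mex{1,0,3} = 2
G(15) = mex{2,1,0} = 3
G(16) = mex{3,2,1} = 0
G(17) = mex{0,3,2} = 1
G(18) = mex{1,0,3} = 2
G(19) = mex{2,1,0} = 3
G(20) = mex{3,2,1} = 0
G(21) = mex{0,3,2} = 1
G(22) = mex{1,0,3} = 2
G(23) = mex{2,1,0} = 3
G(24) = mex{3,2,1} = 0
G(25) = mex{0,3,2} = 1
G(26) = mex{1,0,3} = 2
G_A(26) = 2.
Pile B, S = {1, 2, 3}:
G(0) = 0
G(1) = mex{0} = 1
G(2) = mex{1,0} = 2
G(3) = mex{2,1,0} = 3
G(4) = mex{3,2,1} = 0
G(5) = mex{0,3,2} = 1
G(6) = mex{1,0,3} = 2
G(7) = mex{2,1,0} = 3
G(8) = mex{3,2,1} = 0
G(9) = mex{0,3,2} = 1
G(10) = mex{1,0,3} = 2
G(11) = mex{2,1,0} = 3
G(12) = mex{3,2,1} = 0
G(13) = mex{0,3,2} = 1
G_B(13) = 1.
Combined Grundy value = 2 ⊕ 1 = 3.
A winning move leaves total XOR = 0, i.e. changes one component's Grundy value g to g ⊕ X where X is the current total.
Pile A: need g' = 2⊕3 = 1. Options: 26−1→G=1, 26−2→G=0, 26−3→G=3. Hits: 1.
Pile B: need g' = 1⊕3 = 2. Options: 13−1→G=0, 13−2→G=3, 13−3→G=2. Hits: 1.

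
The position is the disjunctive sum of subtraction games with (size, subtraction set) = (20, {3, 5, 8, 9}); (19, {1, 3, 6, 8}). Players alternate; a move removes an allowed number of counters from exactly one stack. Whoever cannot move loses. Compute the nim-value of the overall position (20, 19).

Stack A, S = {3, 5, 8, 9}:
n :  0  1  2  3  4  5  6  7  8  9 10 11 12 13 14 15 16 17 18 19 20
G :  0  0  0  1  1  1  2  2  2  3  3  3  0  0  0  1  1  1  2  2  2
G_A(20) = 2.
Stack B, S = {1, 3, 6, 8}:
G(0) = 0
G(1) = mex{0} = 1
G(2) = mex{1} = 0
G(3) = mex{0,0} = 1
G(4) = mex{1,1} = 0
G(5) = mex{0,0} = 1
G(6) = mex{1,1,0} = 2
G(7) = mex{2,0,1} = 3
G(8) = mex{3,1,0,0} = 2
G(9) = mex{2,2,1,1} = 0
G(10) = mex{0,3,0,0} = 1
G(11) = mex{1,2,1,1} = 0
G(12) = mex{0,0,2,0} = 1
G(13) = mex{1,1,3,1} = 0
G(14) = mex{0,0,2,2} = 1
G(15) = mex{1,1,0,3} = 2
G(16) = mex{2,0,1,2} = 3
G(17) = mex{3,1,0,0} = 2
G(18) = mex{2,2,1,1} = 0
G(19) = mex{0,3,0,0} = 1
G_B(19) = 1.
Combined Grundy value = 2 ⊕ 1 = 3.

3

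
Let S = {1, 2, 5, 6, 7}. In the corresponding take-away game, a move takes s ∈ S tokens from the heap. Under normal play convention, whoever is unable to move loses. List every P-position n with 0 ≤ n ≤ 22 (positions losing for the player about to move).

0, 3, 11, 14, 22

G(0) = 0
G(1) = mex{0} = 1
G(2) = mex{1,0} = 2
G(3) = mex{2,1} = 0
G(4) = mex{0,2} = 1
G(5) = mex{1,0,0} = 2
G(6) = mex{2,1,1,0} = 3
G(7) = mex{3,2,2,1,0} = 4
G(8) = mex{4,3,0,2,1} = 5
G(9) = mex{5,4,1,0,2} = 3
G(10) = mex{3,5,2,1,0} = 4
G(11) = mex{4,3,3,2,1} = 0
G(12) = mex{0,4,4,3,2} = 1
G(13) = mex{1,0,5,4,3} = 2
G(14) = mex{2,1,3,5,4} = 0
G(15) = mex{0,2,4,3,5} = 1
G(16) = mex{1,0,0,4,3} = 2
G(17) = mex{2,1,1,0,4} = 3
G(18) = mex{3,2,2,1,0} = 4
G(19) = mex{4,3,0,2,1} = 5
G(20) = mex{5,4,1,0,2} = 3
G(21) = mex{3,5,2,1,0} = 4
G(22) = mex{4,3,3,2,1} = 0
P-positions are exactly the n with G(n) = 0.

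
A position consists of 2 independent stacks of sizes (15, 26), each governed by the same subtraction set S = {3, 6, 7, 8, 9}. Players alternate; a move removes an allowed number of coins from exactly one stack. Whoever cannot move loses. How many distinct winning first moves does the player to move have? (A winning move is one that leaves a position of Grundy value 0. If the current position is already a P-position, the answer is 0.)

All stacks use S = {3, 6, 7, 8, 9}:
G(0) = 0
G(1) = mex{} = 0
G(2) = mex{} = 0
G(3) = mex{0} = 1
G(4) = mex{0} = 1
G(5) = mex{0} = 1
G(6) = mex{1,0} = 2
G(7) = mex{1,0,0} = 2
G(8) = mex{1,0,0,0} = 2
G(9) = mex{2,1,0,0,0} = 3
G(10) = mex{2,1,1,0,0} = 3
G(11) = mex{2,1,1,1,0} = 3
G(12) = mex{3,2,1,1,1} = 0
G(13) = mex{3,2,2,1,1} = 0
G(14) = mex{3,2,2,2,1} = 0
G(15) = mex{0,3,2,2,2} = 1
G(16) = mex{0,3,3,2,2} = 1
G(17) = mex{0,3,3,3,2} = 1
G(18) = mex{1,0,3,3,3} = 2
G(19) = mex{1,0,0,3,3} = 2
G(20) = mex{1,0,0,0,3} = 2
G(21) = mex{2,1,0,0,0} = 3
G(22) = mex{2,1,1,0,0} = 3
G(23) = mex{2,1,1,1,0} = 3
G(24) = mex{3,2,1,1,1} = 0
G(25) = mex{3,2,2,1,1} = 0
G(26) = mex{3,2,2,2,1} = 0
Stack A: G(15) = 1.
Stack B: G(26) = 0.
Combined Grundy value = 1 ⊕ 0 = 1.
A winning move leaves total XOR = 0, i.e. changes one component's Grundy value g to g ⊕ X where X is the current total.
Stack A: need g' = 1⊕1 = 0. Options: 15−3→G=0, 15−6→G=3, 15−7→G=2, 15−8→G=2, 15−9→G=2. Hits: 1.
Stack B: need g' = 0⊕1 = 1. Options: 26−3→G=3, 26−6→G=2, 26−7→G=2, 26−8→G=2, 26−9→G=1. Hits: 1.

2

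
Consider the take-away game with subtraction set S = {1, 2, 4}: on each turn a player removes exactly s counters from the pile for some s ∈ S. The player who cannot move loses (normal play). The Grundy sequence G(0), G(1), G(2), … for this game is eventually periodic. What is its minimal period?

3

n :  0  1  2  3  4  5  6  7  8  9 10 11 12 13 14
G :  0  1  2  0  1  2  0  1  2  0  1  2  0  1  2
G(n+3) = G(n) holds for n = 0,…,3 (a full window of length max(S) = 4), so the sequence is purely periodic with period 3.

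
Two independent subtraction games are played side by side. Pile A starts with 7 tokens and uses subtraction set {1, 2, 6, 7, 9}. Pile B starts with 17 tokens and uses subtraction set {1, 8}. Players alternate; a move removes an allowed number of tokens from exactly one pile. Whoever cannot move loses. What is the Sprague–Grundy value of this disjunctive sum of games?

6

Pile A, S = {1, 2, 6, 7, 9}:
n : 0 1 2 3 4 5 6 7
G : 0 1 2 0 1 2 3 4
G_A(7) = 4.
Pile B, S = {1, 8}:
n :  0  1  2  3  4  5  6  7  8  9 10 11 12 13 14 15 16 17
G :  0  1  0  1  0  1  0  1  2  0  1  0  1  0  1  0  1  2
G_B(17) = 2.
Combined Grundy value = 4 ⊕ 2 = 6.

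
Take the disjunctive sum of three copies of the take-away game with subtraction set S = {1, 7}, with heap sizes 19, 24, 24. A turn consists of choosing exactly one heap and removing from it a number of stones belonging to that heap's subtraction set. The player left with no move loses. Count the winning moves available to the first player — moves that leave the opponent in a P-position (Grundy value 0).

6

All heaps use S = {1, 7}:
n :  0  1  2  3  4  5  6  7  8  9 10 11 12 13 14 15 16 17 18 19 20 21 22 23 24
G :  0  1  0  1  0  1  0  1  0  1  0  1  0  1  0  1  0  1  0  1  0  1  0  1  0
Heap A: G(19) = 1.
Heap B: G(24) = 0.
Heap C: G(24) = 0.
Combined Grundy value = 1 ⊕ 0 ⊕ 0 = 1.
A winning move leaves total XOR = 0, i.e. changes one component's Grundy value g to g ⊕ X where X is the current total.
Heap A: need g' = 1⊕1 = 0. Options: 19−1→G=0, 19−7→G=0. Hits: 2.
Heap B: need g' = 0⊕1 = 1. Options: 24−1→G=1, 24−7→G=1. Hits: 2.
Heap C: need g' = 0⊕1 = 1. Options: 24−1→G=1, 24−7→G=1. Hits: 2.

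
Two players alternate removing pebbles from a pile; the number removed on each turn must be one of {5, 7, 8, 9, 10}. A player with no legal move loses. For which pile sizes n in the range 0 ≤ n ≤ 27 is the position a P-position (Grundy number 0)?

n :  0  1  2  3  4  5  6  7  8  9 10 11 12 13 14 15 16 17 18 19 20 21 22 23 24 25 26 27
G :  0  0  0  0  0  1  1  1  1  1  2  2  2  2  2  0  0  0  0  0  1  1  1  1  1  2  2  2
P-positions are exactly the n with G(n) = 0.

0, 1, 2, 3, 4, 15, 16, 17, 18, 19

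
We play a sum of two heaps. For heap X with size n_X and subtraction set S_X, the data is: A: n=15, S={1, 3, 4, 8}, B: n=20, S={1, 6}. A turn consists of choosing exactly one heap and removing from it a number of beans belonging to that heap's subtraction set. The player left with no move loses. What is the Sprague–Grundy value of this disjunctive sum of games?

Heap A, S = {1, 3, 4, 8}:
G(0) = 0
G(1) = mex{0} = 1
G(2) = mex{1} = 0
G(3) = mex{0,0} = 1
G(4) = mex{1,1,0} = 2
G(5) = mex{2,0,1} = 3
G(6) = mex{3,1,0} = 2
G(7) = mex{2,2,1} = 0
G(8) = mex{0,3,2,0} = 1
G(9) = mex{1,2,3,1} = 0
G(10) = mex{0,0,2,0} = 1
G(11) = mex{1,1,0,1} = 2
G(12) = mex{2,0,1,2} = 3
G(13) = mex{3,1,0,3} = 2
G(14) = mex{2,2,1,2} = 0
G(15) = mex{0,3,2,0} = 1
G_A(15) = 1.
Heap B, S = {1, 6}:
n :  0  1  2  3  4  5  6  7  8  9 10 11 12 13 14 15 16 17 18 19 20
G :  0  1  0  1  0  1  2  0  1  0  1  0  1  2  0  1  0  1  0  1  2
G_B(20) = 2.
Combined Grundy value = 1 ⊕ 2 = 3.

3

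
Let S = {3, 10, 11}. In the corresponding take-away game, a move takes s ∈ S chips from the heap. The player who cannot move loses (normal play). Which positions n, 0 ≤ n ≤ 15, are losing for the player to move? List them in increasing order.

G(0) = 0
G(1) = mex{} = 0
G(2) = mex{} = 0
G(3) = mex{0} = 1
G(4) = mex{0} = 1
G(5) = mex{0} = 1
G(6) = mex{1} = 0
G(7) = mex{1} = 0
G(8) = mex{1} = 0
G(9) = mex{0} = 1
G(10) = mex{0,0} = 1
G(11) = mex{0,0,0} = 1
G(12) = mex{1,0,0} = 2
G(13) = mex{1,1,0} = 2
G(14) = mex{1,1,1} = 0
G(15) = mex{2,1,1} = 0
P-positions are exactly the n with G(n) = 0.

0, 1, 2, 6, 7, 8, 14, 15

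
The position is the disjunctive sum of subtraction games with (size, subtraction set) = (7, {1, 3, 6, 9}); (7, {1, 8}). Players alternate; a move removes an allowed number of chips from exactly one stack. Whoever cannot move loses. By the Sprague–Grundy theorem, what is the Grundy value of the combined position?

Stack A, S = {1, 3, 6, 9}:
G(0) = 0
G(1) = mex{0} = 1
G(2) = mex{1} = 0
G(3) = mex{0,0} = 1
G(4) = mex{1,1} = 0
G(5) = mex{0,0} = 1
G(6) = mex{1,1,0} = 2
G(7) = mex{2,0,1} = 3
G_A(7) = 3.
Stack B, S = {1, 8}:
n : 0 1 2 3 4 5 6 7
G : 0 1 0 1 0 1 0 1
G_B(7) = 1.
Combined Grundy value = 3 ⊕ 1 = 2.

2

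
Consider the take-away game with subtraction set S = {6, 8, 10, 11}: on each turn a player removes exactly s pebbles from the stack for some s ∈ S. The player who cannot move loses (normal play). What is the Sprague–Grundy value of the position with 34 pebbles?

n :  0  1  2  3  4  5  6  7  8  9 10 11 12 13 14 15 16 17 18 19 20 21 22 23 24 25 26 27 28 29 30 31 32 33 34
G :  0  0  0  0  0  0  1  1  1  1  1  1  2  2  2  2  2  0  0  0  0  0  0  1  1  1  1  1  1  2  2  2  2  2  0

0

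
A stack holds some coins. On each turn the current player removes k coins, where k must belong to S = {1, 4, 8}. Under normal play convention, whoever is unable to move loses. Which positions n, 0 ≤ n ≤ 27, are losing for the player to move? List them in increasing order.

0, 2, 5, 7, 12, 14, 17, 19, 24, 26

n :  0  1  2  3  4  5  6  7  8  9 10 11 12 13 14 15 16 17 18 19 20 21 22 23 24 25 26 27
G :  0  1  0  1  2  0  1  0  1  2  3  2  0  1  0  1  2  0  1  0  1  2  3  2  0  1  0  1
P-positions are exactly the n with G(n) = 0.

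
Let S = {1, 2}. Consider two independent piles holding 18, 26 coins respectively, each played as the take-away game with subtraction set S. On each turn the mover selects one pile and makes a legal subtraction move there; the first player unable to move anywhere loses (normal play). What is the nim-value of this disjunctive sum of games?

2

All piles use S = {1, 2}:
n :  0  1  2  3  4  5  6  7  8  9 10 11 12 13 14 15 16 17 18 19 20 21 22 23 24 25 26
G :  0  1  2  0  1  2  0  1  2  0  1  2  0  1  2  0  1  2  0  1  2  0  1  2  0  1  2
Pile A: G(18) = 0.
Pile B: G(26) = 2.
Combined Grundy value = 0 ⊕ 2 = 2.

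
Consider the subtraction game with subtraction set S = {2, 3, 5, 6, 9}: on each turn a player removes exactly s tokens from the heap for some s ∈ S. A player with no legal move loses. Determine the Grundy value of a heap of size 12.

0

n :  0  1  2  3  4  5  6  7  8  9 10 11 12
G :  0  0  1  1  2  2  3  3  0  4  1  5  0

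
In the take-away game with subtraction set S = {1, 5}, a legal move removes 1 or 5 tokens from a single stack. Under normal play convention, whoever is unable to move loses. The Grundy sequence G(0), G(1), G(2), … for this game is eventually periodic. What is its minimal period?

n :  0  1  2  3  4  5  6  7  8  9 10 11 12 13 14
G :  0  1  0  1  0  1  0  1  0  1  0  1  0  1  0
G(n+2) = G(n) holds for n = 0,…,4 (a full window of length max(S) = 5), so the sequence is purely periodic with period 2.

2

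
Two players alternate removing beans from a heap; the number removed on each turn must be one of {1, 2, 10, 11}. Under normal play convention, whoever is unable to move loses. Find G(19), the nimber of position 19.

G(0) = 0
G(1) = mex{0} = 1
G(2) = mex{1,0} = 2
G(3) = mex{2,1} = 0
G(4) = mex{0,2} = 1
G(5) = mex{1,0} = 2
G(6) = mex{2,1} = 0
G(7) = mex{0,2} = 1
G(8) = mex{1,0} = 2
G(9) = mex{2,1} = 0
G(10) = mex{0,2,0} = 1
G(11) = mex{1,0,1,0} = 2
G(12) = mex{2,1,2,1} = 0
G(13) = mex{0,2,0,2} = 1
G(14) = mex{1,0,1,0} = 2
G(15) = mex{2,1,2,1} = 0
G(16) = mex{0,2,0,2} = 1
G(17) = mex{1,0,1,0} = 2
G(18) = mex{2,1,2,1} = 0
G(19) = mex{0,2,0,2} = 1

1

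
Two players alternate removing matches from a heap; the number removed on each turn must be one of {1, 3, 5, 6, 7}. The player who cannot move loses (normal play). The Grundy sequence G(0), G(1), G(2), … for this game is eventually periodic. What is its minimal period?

12

n :  0  1  2  3  4  5  6  7  8  9 10 11 12 13 14 15 16 17 18 19 20 21 22 23 24 25
G :  0  1  0  1  0  1  2  3  2  3  2  3  0  1  0  1  0  1  2  3  2  3  2  3  0  1
G(n+12) = G(n) holds for n = 0,…,6 (a full window of length max(S) = 7), so the sequence is purely periodic with period 12.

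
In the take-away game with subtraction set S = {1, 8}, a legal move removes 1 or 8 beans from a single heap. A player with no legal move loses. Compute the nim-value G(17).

2

G(0) = 0
G(1) = mex{0} = 1
G(2) = mex{1} = 0
G(3) = mex{0} = 1
G(4) = mex{1} = 0
G(5) = mex{0} = 1
G(6) = mex{1} = 0
G(7) = mex{0} = 1
G(8) = mex{1,0} = 2
G(9) = mex{2,1} = 0
G(10) = mex{0,0} = 1
G(11) = mex{1,1} = 0
G(12) = mex{0,0} = 1
G(13) = mex{1,1} = 0
G(14) = mex{0,0} = 1
G(15) = mex{1,1} = 0
G(16) = mex{0,2} = 1
G(17) = mex{1,0} = 2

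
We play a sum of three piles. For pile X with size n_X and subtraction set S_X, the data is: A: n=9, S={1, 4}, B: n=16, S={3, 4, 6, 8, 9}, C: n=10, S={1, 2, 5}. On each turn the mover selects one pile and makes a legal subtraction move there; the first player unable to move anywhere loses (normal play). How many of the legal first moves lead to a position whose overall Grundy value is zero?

Pile A, S = {1, 4}:
n : 0 1 2 3 4 5 6 7 8 9
G : 0 1 0 1 2 0 1 0 1 2
G_A(9) = 2.
Pile B, S = {3, 4, 6, 8, 9}:
n :  0  1  2  3  4  5  6  7  8  9 10 11 12 13 14 15 16
G :  0  0  0  1  1  1  2  2  2  3  3  3  0  0  0  1  1
G_B(16) = 1.
Pile C, S = {1, 2, 5}:
n :  0  1  2  3  4  5  6  7  8  9 10
G :  0  1  2  0  1  2  0  1  2  0  1
G_C(10) = 1.
Combined Grundy value = 2 ⊕ 1 ⊕ 1 = 2.
A winning move leaves total XOR = 0, i.e. changes one component's Grundy value g to g ⊕ X where X is the current total.
Pile A: need g' = 2⊕2 = 0. Options: 9−1→G=1, 9−4→G=0. Hits: 1.
Pile B: need g' = 1⊕2 = 3. Options: 16−3→G=0, 16−4→G=0, 16−6→G=3, 16−8→G=2, 16−9→G=2. Hits: 1.
Pile C: need g' = 1⊕2 = 3. Options: 10−1→G=0, 10−2→G=2, 10−5→G=2. Hits: 0.

2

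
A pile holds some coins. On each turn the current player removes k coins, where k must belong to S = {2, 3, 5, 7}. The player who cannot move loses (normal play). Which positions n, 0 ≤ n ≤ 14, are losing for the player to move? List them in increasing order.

0, 1, 9, 10

G(0) = 0
G(1) = mex{} = 0
G(2) = mex{0} = 1
G(3) = mex{0,0} = 1
G(4) = mex{1,0} = 2
G(5) = mex{1,1,0} = 2
G(6) = mex{2,1,0} = 3
G(7) = mex{2,2,1,0} = 3
G(8) = mex{3,2,1,0} = 4
G(9) = mex{3,3,2,1} = 0
G(10) = mex{4,3,2,1} = 0
G(11) = mex{0,4,3,2} = 1
G(12) = mex{0,0,3,2} = 1
G(13) = mex{1,0,4,3} = 2
G(14) = mex{1,1,0,3} = 2
P-positions are exactly the n with G(n) = 0.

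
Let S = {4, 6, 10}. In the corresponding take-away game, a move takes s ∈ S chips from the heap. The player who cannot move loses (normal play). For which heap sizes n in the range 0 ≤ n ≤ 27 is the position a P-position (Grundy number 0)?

n :  0  1  2  3  4  5  6  7  8  9 10 11 12 13 14 15 16 17 18 19 20 21 22 23 24 25 26 27
G :  0  0  0  0  1  1  1  1  2  2  2  2  3  3  0  0  0  0  1  1  1  1  2  2  2  2  3  3
P-positions are exactly the n with G(n) = 0.

0, 1, 2, 3, 14, 15, 16, 17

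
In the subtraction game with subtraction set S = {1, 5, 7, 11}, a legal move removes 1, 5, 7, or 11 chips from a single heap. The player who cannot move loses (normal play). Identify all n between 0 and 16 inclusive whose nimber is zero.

0, 2, 4, 6, 8, 10, 12, 14, 16

G(0) = 0
G(1) = mex{0} = 1
G(2) = mex{1} = 0
G(3) = mex{0} = 1
G(4) = mex{1} = 0
G(5) = mex{0,0} = 1
G(6) = mex{1,1} = 0
G(7) = mex{0,0,0} = 1
G(8) = mex{1,1,1} = 0
G(9) = mex{0,0,0} = 1
G(10) = mex{1,1,1} = 0
G(11) = mex{0,0,0,0} = 1
G(12) = mex{1,1,1,1} = 0
G(13) = mex{0,0,0,0} = 1
G(14) = mex{1,1,1,1} = 0
G(15) = mex{0,0,0,0} = 1
G(16) = mex{1,1,1,1} = 0
P-positions are exactly the n with G(n) = 0.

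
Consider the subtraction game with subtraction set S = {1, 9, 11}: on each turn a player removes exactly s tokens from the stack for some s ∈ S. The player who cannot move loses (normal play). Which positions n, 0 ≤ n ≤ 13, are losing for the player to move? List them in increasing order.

0, 2, 4, 6, 8, 10, 12

G(0) = 0
G(1) = mex{0} = 1
G(2) = mex{1} = 0
G(3) = mex{0} = 1
G(4) = mex{1} = 0
G(5) = mex{0} = 1
G(6) = mex{1} = 0
G(7) = mex{0} = 1
G(8) = mex{1} = 0
G(9) = mex{0,0} = 1
G(10) = mex{1,1} = 0
G(11) = mex{0,0,0} = 1
G(12) = mex{1,1,1} = 0
G(13) = mex{0,0,0} = 1
P-positions are exactly the n with G(n) = 0.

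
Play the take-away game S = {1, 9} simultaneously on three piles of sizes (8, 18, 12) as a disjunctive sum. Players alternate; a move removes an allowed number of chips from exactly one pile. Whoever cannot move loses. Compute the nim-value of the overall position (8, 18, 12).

0

All piles use S = {1, 9}:
n :  0  1  2  3  4  5  6  7  8  9 10 11 12 13 14 15 16 17 18
G :  0  1  0  1  0  1  0  1  0  1  0  1  0  1  0  1  0  1  0
Pile A: G(8) = 0.
Pile B: G(18) = 0.
Pile C: G(12) = 0.
Combined Grundy value = 0 ⊕ 0 ⊕ 0 = 0.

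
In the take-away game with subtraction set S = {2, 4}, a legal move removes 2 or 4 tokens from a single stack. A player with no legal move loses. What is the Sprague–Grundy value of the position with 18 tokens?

0

G(0) = 0
G(1) = mex{} = 0
G(2) = mex{0} = 1
G(3) = mex{0} = 1
G(4) = mex{1,0} = 2
G(5) = mex{1,0} = 2
G(6) = mex{2,1} = 0
G(7) = mex{2,1} = 0
G(8) = mex{0,2} = 1
G(9) = mex{0,2} = 1
G(10) = mex{1,0} = 2
G(11) = mex{1,0} = 2
G(12) = mex{2,1} = 0
G(13) = mex{2,1} = 0
G(14) = mex{0,2} = 1
G(15) = mex{0,2} = 1
G(16) = mex{1,0} = 2
G(17) = mex{1,0} = 2
G(18) = mex{2,1} = 0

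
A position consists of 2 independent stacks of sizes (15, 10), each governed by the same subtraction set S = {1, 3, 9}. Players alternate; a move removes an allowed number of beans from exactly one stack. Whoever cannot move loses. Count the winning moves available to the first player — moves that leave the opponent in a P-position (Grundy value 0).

All stacks use S = {1, 3, 9}:
G(0) = 0
G(1) = mex{0} = 1
G(2) = mex{1} = 0
G(3) = mex{0,0} = 1
G(4) = mex{1,1} = 0
G(5) = mex{0,0} = 1
G(6) = mex{1,1} = 0
G(7) = mex{0,0} = 1
G(8) = mex{1,1} = 0
G(9) = mex{0,0,0} = 1
G(10) = mex{1,1,1} = 0
G(11) = mex{0,0,0} = 1
G(12) = mex{1,1,1} = 0
G(13) = mex{0,0,0} = 1
G(14) = mex{1,1,1} = 0
G(15) = mex{0,0,0} = 1
Stack A: G(15) = 1.
Stack B: G(10) = 0.
Combined Grundy value = 1 ⊕ 0 = 1.
A winning move leaves total XOR = 0, i.e. changes one component's Grundy value g to g ⊕ X where X is the current total.
Stack A: need g' = 1⊕1 = 0. Options: 15−1→G=0, 15−3→G=0, 15−9→G=0. Hits: 3.
Stack B: need g' = 0⊕1 = 1. Options: 10−1→G=1, 10−3→G=1, 10−9→G=1. Hits: 3.

6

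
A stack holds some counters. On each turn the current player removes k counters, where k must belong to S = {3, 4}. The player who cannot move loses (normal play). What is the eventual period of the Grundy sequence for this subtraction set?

7

n :  0  1  2  3  4  5  6  7  8  9 10 11 12 13 14 15
G :  0  0  0  1  1  1  2  0  0  0  1  1  1  2  0  0
G(n+7) = G(n) holds for n = 0,…,3 (a full window of length max(S) = 4), so the sequence is purely periodic with period 7.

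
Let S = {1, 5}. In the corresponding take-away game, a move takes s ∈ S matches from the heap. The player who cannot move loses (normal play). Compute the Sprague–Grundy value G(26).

G(0) = 0
G(1) = mex{0} = 1
G(2) = mex{1} = 0
G(3) = mex{0} = 1
G(4) = mex{1} = 0
G(5) = mex{0,0} = 1
G(6) = mex{1,1} = 0
G(7) = mex{0,0} = 1
G(8) = mex{1,1} = 0
G(9) = mex{0,0} = 1
G(10) = mex{1,1} = 0
G(11) = mex{0,0} = 1
G(12) = mex{1,1} = 0
G(13) = mex{0,0} = 1
G(14) = mex{1,1} = 0
G(15) = mex{0,0} = 1
G(16) = mex{1,1} = 0
G(17) = mex{0,0} = 1
G(18) = mex{1,1} = 0
G(19) = mex{0,0} = 1
G(20) = mex{1,1} = 0
G(21) = mex{0,0} = 1
G(22) = mex{1,1} = 0
G(23) = mex{0,0} = 1
G(24) = mex{1,1} = 0
G(25) = mex{0,0} = 1
G(26) = mex{1,1} = 0

0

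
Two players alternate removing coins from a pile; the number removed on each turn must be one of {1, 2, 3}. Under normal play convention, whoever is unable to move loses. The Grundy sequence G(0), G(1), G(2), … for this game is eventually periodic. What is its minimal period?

G(0) = 0
G(1) = mex{0} = 1
G(2) = mex{1,0} = 2
G(3) = mex{2,1,0} = 3
G(4) = mex{3,2,1} = 0
G(5) = mex{0,3,2} = 1
G(6) = mex{1,0,3} = 2
G(7) = mex{2,1,0} = 3
G(8) = mex{3,2,1} = 0
G(9) = mex{0,3,2} = 1
G(10) = mex{1,0,3} = 2
G(11) = mex{2,1,0} = 3
G(12) = mex{3,2,1} = 0
G(13) = mex{0,3,2} = 1
G(14) = mex{1,0,3} = 2
G(n+4) = G(n) holds for n = 0,…,2 (a full window of length max(S) = 3), so the sequence is purely periodic with period 4.

4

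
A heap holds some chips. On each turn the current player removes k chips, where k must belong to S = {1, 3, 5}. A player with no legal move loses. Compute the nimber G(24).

0

n :  0  1  2  3  4  5  6  7  8  9 10 11 12 13 14 15 16 17 18 19 20 21 22 23 24
G :  0  1  0  1  0  1  0  1  0  1  0  1  0  1  0  1  0  1  0  1  0  1  0  1  0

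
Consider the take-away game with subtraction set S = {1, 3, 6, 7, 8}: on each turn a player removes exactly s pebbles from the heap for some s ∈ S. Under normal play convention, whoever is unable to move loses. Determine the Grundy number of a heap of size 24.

3

n :  0  1  2  3  4  5  6  7  8  9 10 11 12 13 14 15 16 17 18 19 20 21 22 23 24
G :  0  1  0  1  0  1  2  3  2  3  2  3  4  0  1  0  1  0  1  2  3  2  3  2  3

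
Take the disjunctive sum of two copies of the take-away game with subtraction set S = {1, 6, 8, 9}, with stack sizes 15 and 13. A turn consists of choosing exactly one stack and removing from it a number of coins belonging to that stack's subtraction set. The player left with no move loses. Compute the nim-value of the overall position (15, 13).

3

All stacks use S = {1, 6, 8, 9}:
G(0) = 0
G(1) = mex{0} = 1
G(2) = mex{1} = 0
G(3) = mex{0} = 1
G(4) = mex{1} = 0
G(5) = mex{0} = 1
G(6) = mex{1,0} = 2
G(7) = mex{2,1} = 0
G(8) = mex{0,0,0} = 1
G(9) = mex{1,1,1,0} = 2
G(10) = mex{2,0,0,1} = 3
G(11) = mex{3,1,1,0} = 2
G(12) = mex{2,2,0,1} = 3
G(13) = mex{3,0,1,0} = 2
G(14) = mex{2,1,2,1} = 0
G(15) = mex{0,2,0,2} = 1
Stack A: G(15) = 1.
Stack B: G(13) = 2.
Combined Grundy value = 1 ⊕ 2 = 3.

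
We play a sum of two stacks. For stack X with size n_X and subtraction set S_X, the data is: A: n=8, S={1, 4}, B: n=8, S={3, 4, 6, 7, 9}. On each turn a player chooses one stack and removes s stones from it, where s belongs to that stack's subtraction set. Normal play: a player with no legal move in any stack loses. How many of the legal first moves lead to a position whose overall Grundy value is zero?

Stack A, S = {1, 4}:
n : 0 1 2 3 4 5 6 7 8
G : 0 1 0 1 2 0 1 0 1
G_A(8) = 1.
Stack B, S = {3, 4, 6, 7, 9}:
n : 0 1 2 3 4 5 6 7 8
G : 0 0 0 1 1 1 2 2 2
G_B(8) = 2.
Combined Grundy value = 1 ⊕ 2 = 3.
A winning move leaves total XOR = 0, i.e. changes one component's Grundy value g to g ⊕ X where X is the current total.
Stack A: need g' = 1⊕3 = 2. Options: 8−1→G=0, 8−4→G=2. Hits: 1.
Stack B: need g' = 2⊕3 = 1. Options: 8−3→G=1, 8−4→G=1, 8−6→G=0, 8−7→G=0. Hits: 2.

3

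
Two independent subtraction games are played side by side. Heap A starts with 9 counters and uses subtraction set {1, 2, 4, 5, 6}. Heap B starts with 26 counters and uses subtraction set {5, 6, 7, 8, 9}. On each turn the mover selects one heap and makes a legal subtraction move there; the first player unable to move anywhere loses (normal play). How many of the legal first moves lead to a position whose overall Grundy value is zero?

1

Heap A, S = {1, 2, 4, 5, 6}:
G(0) = 0
G(1) = mex{0} = 1
G(2) = mex{1,0} = 2
G(3) = mex{2,1} = 0
G(4) = mex{0,2,0} = 1
G(5) = mex{1,0,1,0} = 2
G(6) = mex{2,1,2,1,0} = 3
G(7) = mex{3,2,0,2,1} = 4
G(8) = mex{4,3,1,0,2} = 5
G(9) = mex{5,4,2,1,0} = 3
G_A(9) = 3.
Heap B, S = {5, 6, 7, 8, 9}:
n :  0  1  2  3  4  5  6  7  8  9 10 11 12 13 14 15 16 17 18 19 20 21 22 23 24 25 26
G :  0  0  0  0  0  1  1  1  1  1  2  2  2  2  0  0  0  0  0  1  1  1  1  1  2  2  2
G_B(26) = 2.
Combined Grundy value = 3 ⊕ 2 = 1.
A winning move leaves total XOR = 0, i.e. changes one component's Grundy value g to g ⊕ X where X is the current total.
Heap A: need g' = 3⊕1 = 2. Options: 9−1→G=5, 9−2→G=4, 9−4→G=2, 9−5→G=1, 9−6→G=0. Hits: 1.
Heap B: need g' = 2⊕1 = 3. Options: 26−5→G=1, 26−6→G=1, 26−7→G=1, 26−8→G=0, 26−9→G=0. Hits: 0.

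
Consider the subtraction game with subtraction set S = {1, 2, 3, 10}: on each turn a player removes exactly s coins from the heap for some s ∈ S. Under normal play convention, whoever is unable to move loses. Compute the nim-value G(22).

2

G(0) = 0
G(1) = mex{0} = 1
G(2) = mex{1,0} = 2
G(3) = mex{2,1,0} = 3
G(4) = mex{3,2,1} = 0
G(5) = mex{0,3,2} = 1
G(6) = mex{1,0,3} = 2
G(7) = mex{2,1,0} = 3
G(8) = mex{3,2,1} = 0
G(9) = mex{0,3,2} = 1
G(10) = mex{1,0,3,0} = 2
G(11) = mex{2,1,0,1} = 3
G(12) = mex{3,2,1,2} = 0
G(13) = mex{0,3,2,3} = 1
G(14) = mex{1,0,3,0} = 2
G(15) = mex{2,1,0,1} = 3
G(16) = mex{3,2,1,2} = 0
G(17) = mex{0,3,2,3} = 1
G(18) = mex{1,0,3,0} = 2
G(19) = mex{2,1,0,1} = 3
G(20) = mex{3,2,1,2} = 0
G(21) = mex{0,3,2,3} = 1
G(22) = mex{1,0,3,0} = 2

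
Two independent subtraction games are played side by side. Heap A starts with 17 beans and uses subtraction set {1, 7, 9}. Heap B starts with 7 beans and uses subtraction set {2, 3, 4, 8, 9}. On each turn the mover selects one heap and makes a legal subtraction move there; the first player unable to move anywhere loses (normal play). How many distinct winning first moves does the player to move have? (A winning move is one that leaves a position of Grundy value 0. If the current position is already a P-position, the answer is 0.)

Heap A, S = {1, 7, 9}:
n :  0  1  2  3  4  5  6  7  8  9 10 11 12 13 14 15 16 17
G :  0  1  0  1  0  1  0  1  0  1  0  1  0  1  0  1  0  1
G_A(17) = 1.
Heap B, S = {2, 3, 4, 8, 9}:
G(0) = 0
G(1) = mex{} = 0
G(2) = mex{0} = 1
G(3) = mex{0,0} = 1
G(4) = mex{1,0,0} = 2
G(5) = mex{1,1,0} = 2
G(6) = mex{2,1,1} = 0
G(7) = mex{2,2,1} = 0
G_B(7) = 0.
Combined Grundy value = 1 ⊕ 0 = 1.
A winning move leaves total XOR = 0, i.e. changes one component's Grundy value g to g ⊕ X where X is the current total.
Heap A: need g' = 1⊕1 = 0. Options: 17−1→G=0, 17−7→G=0, 17−9→G=0. Hits: 3.
Heap B: need g' = 0⊕1 = 1. Options: 7−2→G=2, 7−3→G=2, 7−4→G=1. Hits: 1.

4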